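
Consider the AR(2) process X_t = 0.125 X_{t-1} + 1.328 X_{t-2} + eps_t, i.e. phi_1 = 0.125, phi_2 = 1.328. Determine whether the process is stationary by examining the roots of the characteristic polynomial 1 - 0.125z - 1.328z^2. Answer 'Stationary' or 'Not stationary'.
\text{Not stationary}

The AR(p) characteristic polynomial is P(z) = 1 - 0.125z - 1.328z^2.
Stationarity requires all roots to lie outside the unit circle, i.e. |z| > 1 for every root.
Set 1 + (-0.125) z + (-1.328) z^2 = 0, i.e. a z^2 + b z + c = 0 with a = -1.328, b = -0.125, c = 1.
Discriminant D = b^2 - 4ac = (-0.125)^2 - 4*(-1.328)*1 = 0.015625 - (-5.312) = 5.327625.
D >= 0, so the roots are real: z = (-b +/- sqrt(D)) / (2a) = (0.125 +/- 2.308165) / (-2.656).
  z_1 = (0.125 + 2.308165) / (-2.656) = -0.9161,   |z_1| = 0.9161.
  z_2 = (0.125 - 2.308165) / (-2.656) = 0.822,   |z_2| = 0.822.
Moduli of all roots: 0.9161, 0.8220.
All moduli strictly greater than 1? No.
Verdict: Not stationary.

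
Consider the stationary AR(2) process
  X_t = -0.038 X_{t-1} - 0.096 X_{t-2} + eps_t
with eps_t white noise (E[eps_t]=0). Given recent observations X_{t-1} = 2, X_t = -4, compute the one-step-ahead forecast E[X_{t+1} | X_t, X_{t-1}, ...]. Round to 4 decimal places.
E[X_{t+1} \mid \mathcal F_t] = -0.0400

For an AR(p) model X_t = c + sum_i phi_i X_{t-i} + eps_t, the
one-step-ahead conditional mean is
  E[X_{t+1} | X_t, ...] = c + sum_i phi_i X_{t+1-i}.
Substitute known values:
  E[X_{t+1} | ...] = (-0.038) * (-4) + (-0.096) * (2)
                   = -0.0400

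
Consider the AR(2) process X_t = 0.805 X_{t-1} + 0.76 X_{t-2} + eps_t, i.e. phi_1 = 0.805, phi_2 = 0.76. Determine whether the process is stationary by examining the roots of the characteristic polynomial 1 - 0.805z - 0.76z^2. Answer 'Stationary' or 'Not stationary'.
\text{Not stationary}

The AR(p) characteristic polynomial is P(z) = 1 - 0.805z - 0.76z^2.
Stationarity requires all roots to lie outside the unit circle, i.e. |z| > 1 for every root.
Set 1 + (-0.805) z + (-0.76) z^2 = 0, i.e. a z^2 + b z + c = 0 with a = -0.76, b = -0.805, c = 1.
Discriminant D = b^2 - 4ac = (-0.805)^2 - 4*(-0.76)*1 = 0.648025 - (-3.04) = 3.688025.
D >= 0, so the roots are real: z = (-b +/- sqrt(D)) / (2a) = (0.805 +/- 1.920423) / (-1.52).
  z_1 = (0.805 + 1.920423) / (-1.52) = -1.793,   |z_1| = 1.793.
  z_2 = (0.805 - 1.920423) / (-1.52) = 0.7338,   |z_2| = 0.7338.
Moduli of all roots: 1.7930, 0.7338.
All moduli strictly greater than 1? No.
Verdict: Not stationary.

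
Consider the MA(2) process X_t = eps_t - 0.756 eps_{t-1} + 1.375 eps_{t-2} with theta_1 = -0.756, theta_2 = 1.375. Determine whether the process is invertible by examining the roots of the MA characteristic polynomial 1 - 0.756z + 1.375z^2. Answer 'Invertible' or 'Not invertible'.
\text{Not invertible}

The MA(q) characteristic polynomial is P(z) = 1 - 0.756z + 1.375z^2.
Invertibility requires all roots to lie outside the unit circle, i.e. |z| > 1 for every root.
Set 1 + (-0.756) z + (1.375) z^2 = 0, i.e. a z^2 + b z + c = 0 with a = 1.375, b = -0.756, c = 1.
Discriminant D = b^2 - 4ac = (-0.756)^2 - 4*(1.375)*1 = 0.571536 - (5.5) = -4.928464.
D < 0, so the roots are the complex-conjugate pair z = (-b +/- i sqrt(-D)) / (2a) = 0.2749 +/- 0.8073i.
For a conjugate pair |z|^2 = z * conj(z) = (product of roots) = c/a = 1/(1.375) = 0.727273, so |z| = sqrt(0.727273) = 0.8528 for both roots.
Moduli of all roots: 0.8528, 0.8528.
All moduli strictly greater than 1? No.
Verdict: Not invertible.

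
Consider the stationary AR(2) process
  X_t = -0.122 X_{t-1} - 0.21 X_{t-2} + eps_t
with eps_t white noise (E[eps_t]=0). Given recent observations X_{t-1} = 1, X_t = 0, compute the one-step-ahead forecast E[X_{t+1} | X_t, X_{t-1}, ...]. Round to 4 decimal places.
E[X_{t+1} \mid \mathcal F_t] = -0.2100

For an AR(p) model X_t = c + sum_i phi_i X_{t-i} + eps_t, the
one-step-ahead conditional mean is
  E[X_{t+1} | X_t, ...] = c + sum_i phi_i X_{t+1-i}.
Substitute known values:
  E[X_{t+1} | ...] = (-0.122) * (0) + (-0.21) * (1)
                   = -0.2100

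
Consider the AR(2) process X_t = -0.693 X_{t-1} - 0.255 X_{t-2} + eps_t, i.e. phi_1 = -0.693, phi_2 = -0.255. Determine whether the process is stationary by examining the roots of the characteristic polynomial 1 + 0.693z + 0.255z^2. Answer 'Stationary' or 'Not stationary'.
\text{Stationary}

The AR(p) characteristic polynomial is P(z) = 1 + 0.693z + 0.255z^2.
Stationarity requires all roots to lie outside the unit circle, i.e. |z| > 1 for every root.
Set 1 + (0.693) z + (0.255) z^2 = 0, i.e. a z^2 + b z + c = 0 with a = 0.255, b = 0.693, c = 1.
Discriminant D = b^2 - 4ac = (0.693)^2 - 4*(0.255)*1 = 0.480249 - (1.02) = -0.539751.
D < 0, so the roots are the complex-conjugate pair z = (-b +/- i sqrt(-D)) / (2a) = -1.3588 +/- 1.4405i.
For a conjugate pair |z|^2 = z * conj(z) = (product of roots) = c/a = 1/(0.255) = 3.921569, so |z| = sqrt(3.921569) = 1.9803 for both roots.
Moduli of all roots: 1.9803, 1.9803.
All moduli strictly greater than 1? Yes.
Verdict: Stationary.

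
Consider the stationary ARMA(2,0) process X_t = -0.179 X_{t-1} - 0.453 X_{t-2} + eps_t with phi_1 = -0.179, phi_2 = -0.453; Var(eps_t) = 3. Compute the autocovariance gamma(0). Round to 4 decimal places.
\gamma(0) = 3.8327

Multiply the model equation by X_{t-k} and take expectations. With theta_0 = psi_0 = 1 and psi_j the MA(infinity) weights, this gives
  gamma(k) - sum_i phi_i gamma(k-i) = c_k,
  c_k = sigma^2 * sum_{j=k..q} theta_j psi_{j-k}   (c_k = 0 for k > q),
using gamma(-m) = gamma(m).
Pure AR (q = 0): c_0 = sigma^2 = 3, c_k = 0 for k >= 1.
Equations for k = 0, 1, 2 (AR order 2, c_2 = 0):
  (E0) gamma(0) = phi_1 gamma(1) + phi_2 gamma(2) + c_0
  (E1) gamma(1) = phi_1 gamma(0) + phi_2 gamma(1) + c_1
  (E2) gamma(2) = phi_1 gamma(1) + phi_2 gamma(0)
From (E1): gamma(1) = A gamma(0) + B with
  A = phi_1 / (1 - phi_2) = -0.179 / 1.453 = -0.123193,   B = c_1 / (1 - phi_2) = 0 / 1.453 = 0.
Insert (E2) into (E0): gamma(0) (1 - phi_2^2) = phi_1 (1 + phi_2) gamma(1) + c_0.
  phi_1 (1 + phi_2) = (-0.179)(0.547) = -0.097913,   1 - phi_2^2 = 0.794791.
Replace gamma(1) by A gamma(0) + B and collect gamma(0):
  gamma(0) [0.794791 - (-0.097913)(-0.123193)] = c_0 = 3
  gamma(0) * 0.782729 = 3
  gamma(0) = 3 / 0.782729 = 3.832745.
Therefore gamma(0) = 3.8327 (to 4 decimal places).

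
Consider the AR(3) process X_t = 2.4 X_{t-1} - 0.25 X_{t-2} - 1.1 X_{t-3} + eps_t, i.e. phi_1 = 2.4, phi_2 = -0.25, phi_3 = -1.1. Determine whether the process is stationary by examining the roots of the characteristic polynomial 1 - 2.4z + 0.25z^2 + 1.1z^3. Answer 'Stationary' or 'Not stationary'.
\text{Not stationary}

The AR(p) characteristic polynomial is P(z) = 1 - 2.4z + 0.25z^2 + 1.1z^3.
Stationarity requires all roots to lie outside the unit circle, i.e. |z| > 1 for every root.
Degree 3: look for a simple real root z0 first, then factor out (1 - z/z0) and solve the remaining quadratic.
Testing z0 = 0.5: P(0.5) = 1 + (-2.4)(0.5) + (0.25)(0.5)^2 + (1.1)(0.5)^3
  = 1 + (-1.2) + (0.0625) + (0.1375) = 0.  So z_0 = 0.5 is a root, |z_0| = 0.5.
Divide out the factor (1 - 2 z) = (1 - z/z0) (since 1/z0 = 2):
  P(z) = (1 - 2 z)(1 + (-0.4) z + (-0.55) z^2)
  [check: z-coef -0.4 - (2) = -2.4; z^2-coef -0.55 - (2)(-0.4) = 0.25; z^3-coef -(2)(-0.55) = 1.1.]
Remaining roots from the quadratic factor 1 + (-0.4) z + (-0.55) z^2:
  Set 1 + (-0.4) z + (-0.55) z^2 = 0, i.e. a z^2 + b z + c = 0 with a = -0.55, b = -0.4, c = 1.
  Discriminant D = b^2 - 4ac = (-0.4)^2 - 4*(-0.55)*1 = 0.16 - (-2.2) = 2.36.
  D >= 0, so the roots are real: z = (-b +/- sqrt(D)) / (2a) = (0.4 +/- 1.536229) / (-1.1).
    z_1 = (0.4 + 1.536229) / (-1.1) = -1.7602,   |z_1| = 1.7602.
    z_2 = (0.4 - 1.536229) / (-1.1) = 1.0329,   |z_2| = 1.0329.
Moduli of all roots: 0.5000, 1.7602, 1.0329.
All moduli strictly greater than 1? No.
Verdict: Not stationary.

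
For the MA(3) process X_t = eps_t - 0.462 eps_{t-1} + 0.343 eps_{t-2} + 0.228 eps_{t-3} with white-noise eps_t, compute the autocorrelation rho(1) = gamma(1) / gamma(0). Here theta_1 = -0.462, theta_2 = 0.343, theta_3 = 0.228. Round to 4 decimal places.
\rho(1) = -0.3921

For an MA(q) process with theta_0 = 1, the autocovariance is
  gamma(k) = sigma^2 * sum_{i=0..q-k} theta_i * theta_{i+k},
and rho(k) = gamma(k) / gamma(0). Sigma^2 cancels.
  numerator   = (1)*(-0.462) + (-0.462)*(0.343) + (0.343)*(0.228) = -0.542262.
  denominator = (1)^2 + (-0.462)^2 + (0.343)^2 + (0.228)^2 = 1.383077.
  rho(1) = -0.542262 / 1.383077 = -0.3921.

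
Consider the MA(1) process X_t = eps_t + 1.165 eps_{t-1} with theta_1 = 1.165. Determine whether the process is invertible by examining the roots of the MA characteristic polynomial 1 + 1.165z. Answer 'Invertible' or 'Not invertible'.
\text{Not invertible}

The MA(q) characteristic polynomial is P(z) = 1 + 1.165z.
Invertibility requires all roots to lie outside the unit circle, i.e. |z| > 1 for every root.
This is linear in z: 1 + (1.165) z = 0  =>  z = -1/(1.165) = -0.858369,  |z| = 0.858369.
Moduli of all roots: 0.8584.
All moduli strictly greater than 1? No.
Verdict: Not invertible.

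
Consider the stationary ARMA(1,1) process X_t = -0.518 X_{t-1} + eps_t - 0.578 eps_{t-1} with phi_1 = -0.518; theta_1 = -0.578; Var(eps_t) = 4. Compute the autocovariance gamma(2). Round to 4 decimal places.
\gamma(2) = 4.0330

Multiply the model equation by X_{t-k} and take expectations. With theta_0 = psi_0 = 1 and psi_j the MA(infinity) weights, this gives
  gamma(k) - sum_i phi_i gamma(k-i) = c_k,
  c_k = sigma^2 * sum_{j=k..q} theta_j psi_{j-k}   (c_k = 0 for k > q),
using gamma(-m) = gamma(m).
psi-weights needed (psi_j = theta_j + sum_i phi_i psi_{j-i}):
  psi_1 = theta_1 + phi_1 = -0.578 + (-0.518) = -1.096
Right-hand sides:
  c_0 = sigma^2 (1 + theta_1 psi_1) = 4 * (1 + (-0.578)(-1.096)) = 4 * 1.633488 = 6.533952
  c_1 = sigma^2 theta_1 = 4 * (-0.578) = -2.312
  c_2 = 0
Equations for k = 0 and k = 1 (AR order 1):
  gamma(0) = phi_1 gamma(1) + c_0
  gamma(1) = phi_1 gamma(0) + c_1
Substituting the second into the first: gamma(0) (1 - phi_1^2) = c_0 + phi_1 c_1, so
  gamma(0) = (c_0 + phi_1 c_1) / (1 - phi_1^2) = (6.533952 + (-0.518)(-2.312)) / (1 - (-0.518)^2) = 7.731568 / 0.731676 = 10.566929.
  gamma(1) = phi_1 gamma(0) + c_1 = (-0.518)(10.566929) + (-2.312) = -7.785669.
For k = 2 (> q): gamma(2) = phi_1 gamma(1) = (-0.518)(-7.785669) = 4.032977.
Therefore gamma(2) = 4.0330 (to 4 decimal places).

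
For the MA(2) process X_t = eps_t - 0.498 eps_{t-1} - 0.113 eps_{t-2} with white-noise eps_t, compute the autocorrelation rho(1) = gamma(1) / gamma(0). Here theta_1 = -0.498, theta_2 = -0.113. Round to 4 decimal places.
\rho(1) = -0.3504

For an MA(q) process with theta_0 = 1, the autocovariance is
  gamma(k) = sigma^2 * sum_{i=0..q-k} theta_i * theta_{i+k},
and rho(k) = gamma(k) / gamma(0). Sigma^2 cancels.
  numerator   = (1)*(-0.498) + (-0.498)*(-0.113) = -0.441726.
  denominator = (1)^2 + (-0.498)^2 + (-0.113)^2 = 1.260773.
  rho(1) = -0.441726 / 1.260773 = -0.3504.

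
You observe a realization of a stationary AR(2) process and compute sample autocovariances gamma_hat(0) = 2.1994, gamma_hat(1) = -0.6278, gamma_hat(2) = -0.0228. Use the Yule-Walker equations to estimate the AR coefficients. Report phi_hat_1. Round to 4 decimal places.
\hat\phi_{1} = -0.3140

The Yule-Walker equations for an AR(p) process read, in matrix form,
  Gamma_p phi = r_p,   with   (Gamma_p)_{ij} = gamma(|i - j|),
                       (r_p)_i = gamma(i),   i,j = 1..p.
Substitute the sample gammas (Toeplitz matrix and right-hand side of size 2):
  Gamma_p = [[2.1994, -0.6278], [-0.6278, 2.1994]]
  r_p     = [-0.6278, -0.0228]
Written out:
  2.1994 phi_1 - 0.6278 phi_2 = -0.6278
  -0.6278 phi_1 + 2.1994 phi_2 = -0.0228
Solve by Cramer's rule:
  det = gamma(0)^2 - gamma(1)^2 = (2.1994)^2 - (-0.6278)^2 = 4.83736036 - 0.39413284 = 4.44322752
  phi_hat_1 = [gamma(1) gamma(0) - gamma(1) gamma(2)] / det = [(-0.6278)(2.1994) - (-0.6278)(-0.0228)] / 4.44322752 = -1.39509716 / 4.44322752 = -0.314
  phi_hat_2 = [gamma(0) gamma(2) - gamma(1)^2] / det = [(2.1994)(-0.0228) - (-0.6278)^2] / 4.44322752 = -0.44427916 / 4.44322752 = -0.1
So phi_hat = [-0.3140, -0.1000].
Therefore phi_hat_1 = -0.3140.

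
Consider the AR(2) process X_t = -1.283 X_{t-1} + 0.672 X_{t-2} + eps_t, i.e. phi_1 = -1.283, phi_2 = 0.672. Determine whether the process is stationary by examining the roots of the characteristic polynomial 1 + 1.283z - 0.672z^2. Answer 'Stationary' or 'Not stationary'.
\text{Not stationary}

The AR(p) characteristic polynomial is P(z) = 1 + 1.283z - 0.672z^2.
Stationarity requires all roots to lie outside the unit circle, i.e. |z| > 1 for every root.
Set 1 + (1.283) z + (-0.672) z^2 = 0, i.e. a z^2 + b z + c = 0 with a = -0.672, b = 1.283, c = 1.
Discriminant D = b^2 - 4ac = (1.283)^2 - 4*(-0.672)*1 = 1.646089 - (-2.688) = 4.334089.
D >= 0, so the roots are real: z = (-b +/- sqrt(D)) / (2a) = (-1.283 +/- 2.081847) / (-1.344).
  z_1 = (-1.283 + 2.081847) / (-1.344) = -0.5944,   |z_1| = 0.5944.
  z_2 = (-1.283 - 2.081847) / (-1.344) = 2.5036,   |z_2| = 2.5036.
Moduli of all roots: 0.5944, 2.5036.
All moduli strictly greater than 1? No.
Verdict: Not stationary.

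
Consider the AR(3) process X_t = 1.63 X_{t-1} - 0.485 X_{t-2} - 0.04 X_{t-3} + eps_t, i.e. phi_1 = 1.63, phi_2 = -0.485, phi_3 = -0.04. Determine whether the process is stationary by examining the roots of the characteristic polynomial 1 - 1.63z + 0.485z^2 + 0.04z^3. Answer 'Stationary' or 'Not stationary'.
\text{Not stationary}

The AR(p) characteristic polynomial is P(z) = 1 - 1.63z + 0.485z^2 + 0.04z^3.
Stationarity requires all roots to lie outside the unit circle, i.e. |z| > 1 for every root.
Degree 3: look for a simple real root z0 first, then factor out (1 - z/z0) and solve the remaining quadratic.
Testing z0 = 2: P(2) = 1 + (-1.63)(2) + (0.485)(2)^2 + (0.04)(2)^3
  = 1 + (-3.26) + (1.94) + (0.32) = 0.  So z_0 = 2 is a root, |z_0| = 2.
Divide out the factor (1 - 0.5 z) = (1 - z/z0) (since 1/z0 = 0.5):
  P(z) = (1 - 0.5 z)(1 + (-1.13) z + (-0.08) z^2)
  [check: z-coef -1.13 - (0.5) = -1.63; z^2-coef -0.08 - (0.5)(-1.13) = 0.485; z^3-coef -(0.5)(-0.08) = 0.04.]
Remaining roots from the quadratic factor 1 + (-1.13) z + (-0.08) z^2:
  Set 1 + (-1.13) z + (-0.08) z^2 = 0, i.e. a z^2 + b z + c = 0 with a = -0.08, b = -1.13, c = 1.
  Discriminant D = b^2 - 4ac = (-1.13)^2 - 4*(-0.08)*1 = 1.2769 - (-0.32) = 1.5969.
  D >= 0, so the roots are real: z = (-b +/- sqrt(D)) / (2a) = (1.13 +/- 1.263685) / (-0.16).
    z_1 = (1.13 + 1.263685) / (-0.16) = -14.9605,   |z_1| = 14.9605.
    z_2 = (1.13 - 1.263685) / (-0.16) = 0.8355,   |z_2| = 0.8355.
Moduli of all roots: 2.0000, 14.9605, 0.8355.
All moduli strictly greater than 1? No.
Verdict: Not stationary.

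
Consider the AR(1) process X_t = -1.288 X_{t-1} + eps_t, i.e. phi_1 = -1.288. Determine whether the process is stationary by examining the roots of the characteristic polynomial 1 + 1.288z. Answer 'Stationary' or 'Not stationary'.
\text{Not stationary}

The AR(p) characteristic polynomial is P(z) = 1 + 1.288z.
Stationarity requires all roots to lie outside the unit circle, i.e. |z| > 1 for every root.
This is linear in z: 1 + (1.288) z = 0  =>  z = -1/(1.288) = -0.776398,  |z| = 0.776398.
Moduli of all roots: 0.7764.
All moduli strictly greater than 1? No.
Verdict: Not stationary.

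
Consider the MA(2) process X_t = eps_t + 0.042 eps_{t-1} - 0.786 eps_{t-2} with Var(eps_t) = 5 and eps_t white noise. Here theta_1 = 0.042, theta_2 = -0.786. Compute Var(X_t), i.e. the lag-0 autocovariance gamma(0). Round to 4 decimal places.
\gamma(0) = 8.0978

For an MA(q) process X_t = eps_t + sum_i theta_i eps_{t-i} with
Var(eps_t) = sigma^2, the variance is
  gamma(0) = sigma^2 * (1 + sum_i theta_i^2).
  sum_i theta_i^2 = (0.042)^2 + (-0.786)^2 = 0.001764 + 0.617796 = 0.61956.
  gamma(0) = 5 * (1 + 0.61956) = 5 * 1.61956 = 8.0978.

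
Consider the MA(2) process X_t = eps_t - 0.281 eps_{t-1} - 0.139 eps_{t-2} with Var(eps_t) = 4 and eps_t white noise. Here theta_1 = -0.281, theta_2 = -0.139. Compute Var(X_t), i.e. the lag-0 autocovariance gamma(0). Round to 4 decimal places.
\gamma(0) = 4.3931

For an MA(q) process X_t = eps_t + sum_i theta_i eps_{t-i} with
Var(eps_t) = sigma^2, the variance is
  gamma(0) = sigma^2 * (1 + sum_i theta_i^2).
  sum_i theta_i^2 = (-0.281)^2 + (-0.139)^2 = 0.078961 + 0.019321 = 0.098282.
  gamma(0) = 4 * (1 + 0.098282) = 4 * 1.098282 = 4.393128, which rounds to 4.3931.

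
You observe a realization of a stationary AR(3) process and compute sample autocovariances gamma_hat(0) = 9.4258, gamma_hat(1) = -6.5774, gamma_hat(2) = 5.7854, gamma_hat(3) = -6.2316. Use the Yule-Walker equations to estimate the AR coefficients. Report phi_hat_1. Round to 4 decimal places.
\hat\phi_{1} = -0.4400

The Yule-Walker equations for an AR(p) process read, in matrix form,
  Gamma_p phi = r_p,   with   (Gamma_p)_{ij} = gamma(|i - j|),
                       (r_p)_i = gamma(i),   i,j = 1..p.
Substitute the sample gammas (Toeplitz matrix and right-hand side of size 3):
  Gamma_p = [[9.4258, -6.5774, 5.7854], [-6.5774, 9.4258, -6.5774], [5.7854, -6.5774, 9.4258]]
  r_p     = [-6.5774, 5.7854, -6.2316]
Written out (R1..R3):
  (R1) 9.4258 phi_1 - 6.5774 phi_2 + 5.7854 phi_3 = -6.5774
  (R2) -6.5774 phi_1 + 9.4258 phi_2 - 6.5774 phi_3 = 5.7854
  (R3) 5.7854 phi_1 - 6.5774 phi_2 + 9.4258 phi_3 = -6.2316
Gaussian elimination:
  R2 <- R2 - (-6.5774/9.4258) R1 = R2 - (-0.697808) R1:  4.836037 phi_2 - 2.540301 phi_3 = 1.195637
  R3 <- R3 - (5.7854/9.4258) R1 = R3 - (0.613783) R1:  -2.540301 phi_2 + 5.874817 phi_3 = -2.194501
  R3 <- R3 - (-2.540301/4.836037) R2 = R3 - (-0.525286) R2:  4.540434 phi_3 = -1.56645
Back-substitution:
  phi_hat_3 = -1.56645 / 4.540434 = -0.345
  phi_hat_2 = (1.195637 - (-2.540301)(-0.345)) / 4.836037 = 0.066011
  phi_hat_1 = (-6.5774 - (-6.5774)(0.066011) - (5.7854)(-0.345)) / 9.4258 = -0.43999
So phi_hat = [-0.4400, 0.0660, -0.3450].
Therefore phi_hat_1 = -0.4400.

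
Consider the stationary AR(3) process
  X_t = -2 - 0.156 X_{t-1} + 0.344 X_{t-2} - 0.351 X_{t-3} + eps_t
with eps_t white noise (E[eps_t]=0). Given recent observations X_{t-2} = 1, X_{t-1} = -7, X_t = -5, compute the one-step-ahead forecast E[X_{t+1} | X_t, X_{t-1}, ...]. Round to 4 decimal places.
E[X_{t+1} \mid \mathcal F_t] = -3.9790

For an AR(p) model X_t = c + sum_i phi_i X_{t-i} + eps_t, the
one-step-ahead conditional mean is
  E[X_{t+1} | X_t, ...] = c + sum_i phi_i X_{t+1-i}.
Substitute known values:
  E[X_{t+1} | ...] = -2 + (-0.156) * (-5) + (0.344) * (-7) + (-0.351) * (1)
                   = -3.9790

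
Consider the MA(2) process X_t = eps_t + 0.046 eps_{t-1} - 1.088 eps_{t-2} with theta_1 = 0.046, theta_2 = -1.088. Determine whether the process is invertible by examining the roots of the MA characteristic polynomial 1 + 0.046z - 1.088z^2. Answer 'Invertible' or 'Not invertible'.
\text{Not invertible}

The MA(q) characteristic polynomial is P(z) = 1 + 0.046z - 1.088z^2.
Invertibility requires all roots to lie outside the unit circle, i.e. |z| > 1 for every root.
Set 1 + (0.046) z + (-1.088) z^2 = 0, i.e. a z^2 + b z + c = 0 with a = -1.088, b = 0.046, c = 1.
Discriminant D = b^2 - 4ac = (0.046)^2 - 4*(-1.088)*1 = 0.002116 - (-4.352) = 4.354116.
D >= 0, so the roots are real: z = (-b +/- sqrt(D)) / (2a) = (-0.046 +/- 2.086652) / (-2.176).
  z_1 = (-0.046 + 2.086652) / (-2.176) = -0.9378,   |z_1| = 0.9378.
  z_2 = (-0.046 - 2.086652) / (-2.176) = 0.9801,   |z_2| = 0.9801.
Moduli of all roots: 0.9378, 0.9801.
All moduli strictly greater than 1? No.
Verdict: Not invertible.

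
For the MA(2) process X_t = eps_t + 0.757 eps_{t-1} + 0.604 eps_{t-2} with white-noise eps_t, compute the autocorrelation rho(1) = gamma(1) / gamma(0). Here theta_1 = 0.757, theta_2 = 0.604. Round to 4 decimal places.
\rho(1) = 0.6266

For an MA(q) process with theta_0 = 1, the autocovariance is
  gamma(k) = sigma^2 * sum_{i=0..q-k} theta_i * theta_{i+k},
and rho(k) = gamma(k) / gamma(0). Sigma^2 cancels.
  numerator   = (1)*(0.757) + (0.757)*(0.604) = 1.214228.
  denominator = (1)^2 + (0.757)^2 + (0.604)^2 = 1.937865.
  rho(1) = 1.214228 / 1.937865 = 0.6266.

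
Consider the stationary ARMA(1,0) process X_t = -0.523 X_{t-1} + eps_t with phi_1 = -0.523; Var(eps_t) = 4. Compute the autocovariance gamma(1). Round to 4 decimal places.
\gamma(1) = -2.8797

Multiply the model equation by X_{t-k} and take expectations. With theta_0 = psi_0 = 1 and psi_j the MA(infinity) weights, this gives
  gamma(k) - sum_i phi_i gamma(k-i) = c_k,
  c_k = sigma^2 * sum_{j=k..q} theta_j psi_{j-k}   (c_k = 0 for k > q),
using gamma(-m) = gamma(m).
Pure AR (q = 0): c_0 = sigma^2 = 4, c_k = 0 for k >= 1.
Equations for k = 0 and k = 1 (AR order 1):
  gamma(0) = phi_1 gamma(1) + c_0
  gamma(1) = phi_1 gamma(0) + c_1
Substituting the second into the first: gamma(0) (1 - phi_1^2) = c_0 + phi_1 c_1, so
  gamma(0) = c_0 / (1 - phi_1^2) = 4 / (1 - (-0.523)^2) = 4 / 0.726471 = 5.50607.
  gamma(1) = phi_1 gamma(0) = (-0.523)(5.50607) = -2.879674.
Therefore gamma(1) = -2.8797 (to 4 decimal places).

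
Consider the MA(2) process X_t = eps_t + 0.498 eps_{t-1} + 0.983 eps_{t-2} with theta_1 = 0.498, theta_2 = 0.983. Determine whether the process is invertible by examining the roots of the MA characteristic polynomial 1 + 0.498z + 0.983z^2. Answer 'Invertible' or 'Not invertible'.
\text{Invertible}

The MA(q) characteristic polynomial is P(z) = 1 + 0.498z + 0.983z^2.
Invertibility requires all roots to lie outside the unit circle, i.e. |z| > 1 for every root.
Set 1 + (0.498) z + (0.983) z^2 = 0, i.e. a z^2 + b z + c = 0 with a = 0.983, b = 0.498, c = 1.
Discriminant D = b^2 - 4ac = (0.498)^2 - 4*(0.983)*1 = 0.248004 - (3.932) = -3.683996.
D < 0, so the roots are the complex-conjugate pair z = (-b +/- i sqrt(-D)) / (2a) = -0.2533 +/- 0.9763i.
For a conjugate pair |z|^2 = z * conj(z) = (product of roots) = c/a = 1/(0.983) = 1.017294, so |z| = sqrt(1.017294) = 1.0086 for both roots.
Moduli of all roots: 1.0086, 1.0086.
All moduli strictly greater than 1? Yes.
Verdict: Invertible.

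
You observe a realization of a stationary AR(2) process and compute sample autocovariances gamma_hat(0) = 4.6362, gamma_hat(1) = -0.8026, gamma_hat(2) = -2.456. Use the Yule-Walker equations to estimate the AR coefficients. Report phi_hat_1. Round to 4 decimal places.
\hat\phi_{1} = -0.2730

The Yule-Walker equations for an AR(p) process read, in matrix form,
  Gamma_p phi = r_p,   with   (Gamma_p)_{ij} = gamma(|i - j|),
                       (r_p)_i = gamma(i),   i,j = 1..p.
Substitute the sample gammas (Toeplitz matrix and right-hand side of size 2):
  Gamma_p = [[4.6362, -0.8026], [-0.8026, 4.6362]]
  r_p     = [-0.8026, -2.456]
Written out:
  4.6362 phi_1 - 0.8026 phi_2 = -0.8026
  -0.8026 phi_1 + 4.6362 phi_2 = -2.456
Solve by Cramer's rule:
  det = gamma(0)^2 - gamma(1)^2 = (4.6362)^2 - (-0.8026)^2 = 21.49435044 - 0.64416676 = 20.85018368
  phi_hat_1 = [gamma(1) gamma(0) - gamma(1) gamma(2)] / det = [(-0.8026)(4.6362) - (-0.8026)(-2.456)] / 20.85018368 = -5.69219972 / 20.85018368 = -0.273
  phi_hat_2 = [gamma(0) gamma(2) - gamma(1)^2] / det = [(4.6362)(-2.456) - (-0.8026)^2] / 20.85018368 = -12.03067396 / 20.85018368 = -0.577
So phi_hat = [-0.2730, -0.5770].
Therefore phi_hat_1 = -0.2730.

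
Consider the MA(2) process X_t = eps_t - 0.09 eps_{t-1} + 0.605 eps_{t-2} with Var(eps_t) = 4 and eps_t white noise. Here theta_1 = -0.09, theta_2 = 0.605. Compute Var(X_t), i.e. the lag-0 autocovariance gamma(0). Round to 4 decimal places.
\gamma(0) = 5.4965

For an MA(q) process X_t = eps_t + sum_i theta_i eps_{t-i} with
Var(eps_t) = sigma^2, the variance is
  gamma(0) = sigma^2 * (1 + sum_i theta_i^2).
  sum_i theta_i^2 = (-0.09)^2 + (0.605)^2 = 0.0081 + 0.366025 = 0.374125.
  gamma(0) = 4 * (1 + 0.374125) = 4 * 1.374125 = 5.4965.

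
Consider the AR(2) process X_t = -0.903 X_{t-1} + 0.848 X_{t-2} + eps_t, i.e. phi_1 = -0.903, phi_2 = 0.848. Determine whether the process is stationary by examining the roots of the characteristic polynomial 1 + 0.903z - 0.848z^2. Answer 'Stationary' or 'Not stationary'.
\text{Not stationary}

The AR(p) characteristic polynomial is P(z) = 1 + 0.903z - 0.848z^2.
Stationarity requires all roots to lie outside the unit circle, i.e. |z| > 1 for every root.
Set 1 + (0.903) z + (-0.848) z^2 = 0, i.e. a z^2 + b z + c = 0 with a = -0.848, b = 0.903, c = 1.
Discriminant D = b^2 - 4ac = (0.903)^2 - 4*(-0.848)*1 = 0.815409 - (-3.392) = 4.207409.
D >= 0, so the roots are real: z = (-b +/- sqrt(D)) / (2a) = (-0.903 +/- 2.051197) / (-1.696).
  z_1 = (-0.903 + 2.051197) / (-1.696) = -0.677,   |z_1| = 0.677.
  z_2 = (-0.903 - 2.051197) / (-1.696) = 1.7419,   |z_2| = 1.7419.
Moduli of all roots: 0.6770, 1.7419.
All moduli strictly greater than 1? No.
Verdict: Not stationary.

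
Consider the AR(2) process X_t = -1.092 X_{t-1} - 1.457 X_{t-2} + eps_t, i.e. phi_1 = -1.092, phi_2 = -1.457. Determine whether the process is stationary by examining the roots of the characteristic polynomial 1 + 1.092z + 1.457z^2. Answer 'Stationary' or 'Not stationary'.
\text{Not stationary}

The AR(p) characteristic polynomial is P(z) = 1 + 1.092z + 1.457z^2.
Stationarity requires all roots to lie outside the unit circle, i.e. |z| > 1 for every root.
Set 1 + (1.092) z + (1.457) z^2 = 0, i.e. a z^2 + b z + c = 0 with a = 1.457, b = 1.092, c = 1.
Discriminant D = b^2 - 4ac = (1.092)^2 - 4*(1.457)*1 = 1.192464 - (5.828) = -4.635536.
D < 0, so the roots are the complex-conjugate pair z = (-b +/- i sqrt(-D)) / (2a) = -0.3747 +/- 0.7389i.
For a conjugate pair |z|^2 = z * conj(z) = (product of roots) = c/a = 1/(1.457) = 0.686342, so |z| = sqrt(0.686342) = 0.8285 for both roots.
Moduli of all roots: 0.8285, 0.8285.
All moduli strictly greater than 1? No.
Verdict: Not stationary.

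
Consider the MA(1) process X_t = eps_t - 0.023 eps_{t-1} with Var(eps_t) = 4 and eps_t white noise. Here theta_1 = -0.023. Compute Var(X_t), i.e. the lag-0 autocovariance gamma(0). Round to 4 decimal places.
\gamma(0) = 4.0021

For an MA(q) process X_t = eps_t + sum_i theta_i eps_{t-i} with
Var(eps_t) = sigma^2, the variance is
  gamma(0) = sigma^2 * (1 + sum_i theta_i^2).
  sum_i theta_i^2 = (-0.023)^2 = 0.000529.
  gamma(0) = 4 * (1 + 0.000529) = 4 * 1.000529 = 4.002116, which rounds to 4.0021.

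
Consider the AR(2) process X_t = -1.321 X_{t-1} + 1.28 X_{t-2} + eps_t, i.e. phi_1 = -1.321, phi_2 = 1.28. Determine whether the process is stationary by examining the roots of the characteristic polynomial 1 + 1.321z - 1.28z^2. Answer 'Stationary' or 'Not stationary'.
\text{Not stationary}

The AR(p) characteristic polynomial is P(z) = 1 + 1.321z - 1.28z^2.
Stationarity requires all roots to lie outside the unit circle, i.e. |z| > 1 for every root.
Set 1 + (1.321) z + (-1.28) z^2 = 0, i.e. a z^2 + b z + c = 0 with a = -1.28, b = 1.321, c = 1.
Discriminant D = b^2 - 4ac = (1.321)^2 - 4*(-1.28)*1 = 1.745041 - (-5.12) = 6.865041.
D >= 0, so the roots are real: z = (-b +/- sqrt(D)) / (2a) = (-1.321 +/- 2.620122) / (-2.56).
  z_1 = (-1.321 + 2.620122) / (-2.56) = -0.5075,   |z_1| = 0.5075.
  z_2 = (-1.321 - 2.620122) / (-2.56) = 1.5395,   |z_2| = 1.5395.
Moduli of all roots: 0.5075, 1.5395.
All moduli strictly greater than 1? No.
Verdict: Not stationary.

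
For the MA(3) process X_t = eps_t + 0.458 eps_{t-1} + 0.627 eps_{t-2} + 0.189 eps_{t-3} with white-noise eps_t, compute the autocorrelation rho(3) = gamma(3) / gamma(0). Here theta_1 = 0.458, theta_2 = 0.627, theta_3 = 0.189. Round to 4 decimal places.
\rho(3) = 0.1153

For an MA(q) process with theta_0 = 1, the autocovariance is
  gamma(k) = sigma^2 * sum_{i=0..q-k} theta_i * theta_{i+k},
and rho(k) = gamma(k) / gamma(0). Sigma^2 cancels.
  numerator   = (1)*(0.189) = 0.189.
  denominator = (1)^2 + (0.458)^2 + (0.627)^2 + (0.189)^2 = 1.638614.
  rho(3) = 0.189 / 1.638614 = 0.1153.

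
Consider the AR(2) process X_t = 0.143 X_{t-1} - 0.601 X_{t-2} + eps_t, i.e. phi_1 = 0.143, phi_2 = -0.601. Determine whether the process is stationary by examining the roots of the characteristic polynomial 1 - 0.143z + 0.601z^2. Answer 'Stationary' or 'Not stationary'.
\text{Stationary}

The AR(p) characteristic polynomial is P(z) = 1 - 0.143z + 0.601z^2.
Stationarity requires all roots to lie outside the unit circle, i.e. |z| > 1 for every root.
Set 1 + (-0.143) z + (0.601) z^2 = 0, i.e. a z^2 + b z + c = 0 with a = 0.601, b = -0.143, c = 1.
Discriminant D = b^2 - 4ac = (-0.143)^2 - 4*(0.601)*1 = 0.020449 - (2.404) = -2.383551.
D < 0, so the roots are the complex-conjugate pair z = (-b +/- i sqrt(-D)) / (2a) = 0.119 +/- 1.2844i.
For a conjugate pair |z|^2 = z * conj(z) = (product of roots) = c/a = 1/(0.601) = 1.663894, so |z| = sqrt(1.663894) = 1.2899 for both roots.
Moduli of all roots: 1.2899, 1.2899.
All moduli strictly greater than 1? Yes.
Verdict: Stationary.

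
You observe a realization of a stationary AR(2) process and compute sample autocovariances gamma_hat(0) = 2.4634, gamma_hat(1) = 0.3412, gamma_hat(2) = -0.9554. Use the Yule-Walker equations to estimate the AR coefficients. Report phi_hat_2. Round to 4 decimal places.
\hat\phi_{2} = -0.4150

The Yule-Walker equations for an AR(p) process read, in matrix form,
  Gamma_p phi = r_p,   with   (Gamma_p)_{ij} = gamma(|i - j|),
                       (r_p)_i = gamma(i),   i,j = 1..p.
Substitute the sample gammas (Toeplitz matrix and right-hand side of size 2):
  Gamma_p = [[2.4634, 0.3412], [0.3412, 2.4634]]
  r_p     = [0.3412, -0.9554]
Written out:
  2.4634 phi_1 + 0.3412 phi_2 = 0.3412
  0.3412 phi_1 + 2.4634 phi_2 = -0.9554
Solve by Cramer's rule:
  det = gamma(0)^2 - gamma(1)^2 = (2.4634)^2 - (0.3412)^2 = 6.06833956 - 0.11641744 = 5.95192212
  phi_hat_1 = [gamma(1) gamma(0) - gamma(1) gamma(2)] / det = [(0.3412)(2.4634) - (0.3412)(-0.9554)] / 5.95192212 = 1.16649456 / 5.95192212 = 0.196
  phi_hat_2 = [gamma(0) gamma(2) - gamma(1)^2] / det = [(2.4634)(-0.9554) - (0.3412)^2] / 5.95192212 = -2.4699498 / 5.95192212 = -0.415
So phi_hat = [0.1960, -0.4150].
Therefore phi_hat_2 = -0.4150.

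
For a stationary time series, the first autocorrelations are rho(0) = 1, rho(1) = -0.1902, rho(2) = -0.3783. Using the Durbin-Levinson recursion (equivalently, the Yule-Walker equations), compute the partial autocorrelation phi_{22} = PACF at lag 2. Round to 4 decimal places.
\phi_{22} = -0.4300

The PACF at lag k is phi_{kk}, the last component of the solution
to the Yule-Walker system G_k phi = r_k where
  (G_k)_{ij} = rho(|i - j|), (r_k)_i = rho(i), i,j = 1..k.
Equivalently, Durbin-Levinson gives phi_{kk} iteratively:
  phi_{11} = rho(1)
  phi_{kk} = [rho(k) - sum_{j=1..k-1} phi_{k-1,j} rho(k-j)]
            / [1 - sum_{j=1..k-1} phi_{k-1,j} rho(j)],
  phi_{k,j} = phi_{k-1,j} - phi_{kk} phi_{k-1,k-j},  j = 1..k-1.
Step k = 1:
  phi_11 = rho(1) = -0.1902.
Step k = 2:
  phi_22 = [rho(2) - phi_11 rho(1)] / [1 - phi_11 rho(1)] = [-0.3783 - (-0.1902)(-0.1902)] / [1 - (-0.1902)(-0.1902)]
         = -0.41447604 / 0.96382396 = -0.43.
Therefore phi_{22} = -0.4300.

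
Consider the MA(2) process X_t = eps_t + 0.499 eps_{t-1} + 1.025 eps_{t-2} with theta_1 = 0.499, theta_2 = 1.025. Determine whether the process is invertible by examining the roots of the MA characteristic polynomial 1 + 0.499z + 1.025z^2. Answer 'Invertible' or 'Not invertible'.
\text{Not invertible}

The MA(q) characteristic polynomial is P(z) = 1 + 0.499z + 1.025z^2.
Invertibility requires all roots to lie outside the unit circle, i.e. |z| > 1 for every root.
Set 1 + (0.499) z + (1.025) z^2 = 0, i.e. a z^2 + b z + c = 0 with a = 1.025, b = 0.499, c = 1.
Discriminant D = b^2 - 4ac = (0.499)^2 - 4*(1.025)*1 = 0.249001 - (4.1) = -3.850999.
D < 0, so the roots are the complex-conjugate pair z = (-b +/- i sqrt(-D)) / (2a) = -0.2434 +/- 0.9573i.
For a conjugate pair |z|^2 = z * conj(z) = (product of roots) = c/a = 1/(1.025) = 0.97561, so |z| = sqrt(0.97561) = 0.9877 for both roots.
Moduli of all roots: 0.9877, 0.9877.
All moduli strictly greater than 1? No.
Verdict: Not invertible.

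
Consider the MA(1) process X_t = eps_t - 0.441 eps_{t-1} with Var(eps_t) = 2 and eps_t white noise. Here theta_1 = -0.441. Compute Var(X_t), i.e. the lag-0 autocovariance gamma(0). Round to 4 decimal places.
\gamma(0) = 2.3890

For an MA(q) process X_t = eps_t + sum_i theta_i eps_{t-i} with
Var(eps_t) = sigma^2, the variance is
  gamma(0) = sigma^2 * (1 + sum_i theta_i^2).
  sum_i theta_i^2 = (-0.441)^2 = 0.194481.
  gamma(0) = 2 * (1 + 0.194481) = 2 * 1.194481 = 2.388962, which rounds to 2.3890.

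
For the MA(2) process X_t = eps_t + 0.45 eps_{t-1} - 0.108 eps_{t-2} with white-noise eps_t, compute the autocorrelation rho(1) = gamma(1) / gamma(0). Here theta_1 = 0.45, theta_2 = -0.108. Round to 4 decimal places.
\rho(1) = 0.3306

For an MA(q) process with theta_0 = 1, the autocovariance is
  gamma(k) = sigma^2 * sum_{i=0..q-k} theta_i * theta_{i+k},
and rho(k) = gamma(k) / gamma(0). Sigma^2 cancels.
  numerator   = (1)*(0.45) + (0.45)*(-0.108) = 0.4014.
  denominator = (1)^2 + (0.45)^2 + (-0.108)^2 = 1.214164.
  rho(1) = 0.4014 / 1.214164 = 0.3306.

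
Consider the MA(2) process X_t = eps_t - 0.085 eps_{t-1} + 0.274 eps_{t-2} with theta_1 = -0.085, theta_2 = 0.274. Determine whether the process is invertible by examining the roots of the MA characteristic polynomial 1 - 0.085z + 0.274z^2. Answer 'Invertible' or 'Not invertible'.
\text{Invertible}

The MA(q) characteristic polynomial is P(z) = 1 - 0.085z + 0.274z^2.
Invertibility requires all roots to lie outside the unit circle, i.e. |z| > 1 for every root.
Set 1 + (-0.085) z + (0.274) z^2 = 0, i.e. a z^2 + b z + c = 0 with a = 0.274, b = -0.085, c = 1.
Discriminant D = b^2 - 4ac = (-0.085)^2 - 4*(0.274)*1 = 0.007225 - (1.096) = -1.088775.
D < 0, so the roots are the complex-conjugate pair z = (-b +/- i sqrt(-D)) / (2a) = 0.1551 +/- 1.9041i.
For a conjugate pair |z|^2 = z * conj(z) = (product of roots) = c/a = 1/(0.274) = 3.649635, so |z| = sqrt(3.649635) = 1.9104 for both roots.
Moduli of all roots: 1.9104, 1.9104.
All moduli strictly greater than 1? Yes.
Verdict: Invertible.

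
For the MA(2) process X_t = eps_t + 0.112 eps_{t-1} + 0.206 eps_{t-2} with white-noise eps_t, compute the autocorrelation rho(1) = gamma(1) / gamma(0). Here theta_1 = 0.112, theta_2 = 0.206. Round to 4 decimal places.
\rho(1) = 0.1280

For an MA(q) process with theta_0 = 1, the autocovariance is
  gamma(k) = sigma^2 * sum_{i=0..q-k} theta_i * theta_{i+k},
and rho(k) = gamma(k) / gamma(0). Sigma^2 cancels.
  numerator   = (1)*(0.112) + (0.112)*(0.206) = 0.135072.
  denominator = (1)^2 + (0.112)^2 + (0.206)^2 = 1.05498.
  rho(1) = 0.135072 / 1.05498 = 0.1280.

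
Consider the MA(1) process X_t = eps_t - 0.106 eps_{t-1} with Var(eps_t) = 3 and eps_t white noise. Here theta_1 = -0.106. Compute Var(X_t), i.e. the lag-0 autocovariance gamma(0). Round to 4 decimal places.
\gamma(0) = 3.0337

For an MA(q) process X_t = eps_t + sum_i theta_i eps_{t-i} with
Var(eps_t) = sigma^2, the variance is
  gamma(0) = sigma^2 * (1 + sum_i theta_i^2).
  sum_i theta_i^2 = (-0.106)^2 = 0.011236.
  gamma(0) = 3 * (1 + 0.011236) = 3 * 1.011236 = 3.033708, which rounds to 3.0337.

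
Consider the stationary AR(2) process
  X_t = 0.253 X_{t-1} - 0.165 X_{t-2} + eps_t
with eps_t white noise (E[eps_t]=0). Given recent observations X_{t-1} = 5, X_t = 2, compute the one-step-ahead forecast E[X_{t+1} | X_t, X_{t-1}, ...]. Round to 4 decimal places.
E[X_{t+1} \mid \mathcal F_t] = -0.3190

For an AR(p) model X_t = c + sum_i phi_i X_{t-i} + eps_t, the
one-step-ahead conditional mean is
  E[X_{t+1} | X_t, ...] = c + sum_i phi_i X_{t+1-i}.
Substitute known values:
  E[X_{t+1} | ...] = (0.253) * (2) + (-0.165) * (5)
                   = -0.3190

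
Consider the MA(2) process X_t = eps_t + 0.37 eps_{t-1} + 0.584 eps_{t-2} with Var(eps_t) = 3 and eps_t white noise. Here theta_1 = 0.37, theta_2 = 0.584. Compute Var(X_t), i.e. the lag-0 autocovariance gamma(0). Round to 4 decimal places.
\gamma(0) = 4.4339

For an MA(q) process X_t = eps_t + sum_i theta_i eps_{t-i} with
Var(eps_t) = sigma^2, the variance is
  gamma(0) = sigma^2 * (1 + sum_i theta_i^2).
  sum_i theta_i^2 = (0.37)^2 + (0.584)^2 = 0.1369 + 0.341056 = 0.477956.
  gamma(0) = 3 * (1 + 0.477956) = 3 * 1.477956 = 4.433868, which rounds to 4.4339.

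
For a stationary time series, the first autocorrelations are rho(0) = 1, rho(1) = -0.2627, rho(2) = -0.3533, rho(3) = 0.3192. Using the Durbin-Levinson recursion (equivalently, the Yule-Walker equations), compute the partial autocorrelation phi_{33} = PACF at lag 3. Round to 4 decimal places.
\phi_{33} = 0.0881

The PACF at lag k is phi_{kk}, the last component of the solution
to the Yule-Walker system G_k phi = r_k where
  (G_k)_{ij} = rho(|i - j|), (r_k)_i = rho(i), i,j = 1..k.
Equivalently, Durbin-Levinson gives phi_{kk} iteratively:
  phi_{11} = rho(1)
  phi_{kk} = [rho(k) - sum_{j=1..k-1} phi_{k-1,j} rho(k-j)]
            / [1 - sum_{j=1..k-1} phi_{k-1,j} rho(j)],
  phi_{k,j} = phi_{k-1,j} - phi_{kk} phi_{k-1,k-j},  j = 1..k-1.
Step k = 1:
  phi_11 = rho(1) = -0.2627.
Step k = 2:
  phi_22 = [rho(2) - phi_11 rho(1)] / [1 - phi_11 rho(1)] = [-0.3533 - (-0.2627)(-0.2627)] / [1 - (-0.2627)(-0.2627)]
         = -0.42231129 / 0.93098871 = -0.453616.
  Update: phi_21 = phi_11 - phi_22 phi_11 = -0.2627 - (-0.453616)(-0.2627) = -0.381865.
Step k = 3:
  phi_33 = [rho(3) - phi_21 rho(2) - phi_22 rho(1)] / [1 - phi_21 rho(1) - phi_22 rho(2)]
    numerator   = 0.3192 - (-0.381865)(-0.3533) - (-0.453616)(-0.2627) = 0.06512223
    denominator = 1 - (-0.381865)(-0.2627) - (-0.453616)(-0.3533) = 0.73942159
  phi_33 = 0.06512223 / 0.73942159 = 0.0881.
Therefore phi_{33} = 0.0881.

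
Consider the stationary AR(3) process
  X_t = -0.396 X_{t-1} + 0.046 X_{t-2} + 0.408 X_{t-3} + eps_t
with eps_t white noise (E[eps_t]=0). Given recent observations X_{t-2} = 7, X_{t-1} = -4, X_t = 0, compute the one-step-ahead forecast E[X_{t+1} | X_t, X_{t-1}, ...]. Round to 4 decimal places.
E[X_{t+1} \mid \mathcal F_t] = 2.6720

For an AR(p) model X_t = c + sum_i phi_i X_{t-i} + eps_t, the
one-step-ahead conditional mean is
  E[X_{t+1} | X_t, ...] = c + sum_i phi_i X_{t+1-i}.
Substitute known values:
  E[X_{t+1} | ...] = (-0.396) * (0) + (0.046) * (-4) + (0.408) * (7)
                   = 2.6720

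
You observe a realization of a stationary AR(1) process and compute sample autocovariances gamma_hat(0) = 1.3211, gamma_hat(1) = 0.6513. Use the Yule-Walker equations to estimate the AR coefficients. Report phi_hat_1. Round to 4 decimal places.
\hat\phi_{1} = 0.4930

The Yule-Walker equations for an AR(p) process read, in matrix form,
  Gamma_p phi = r_p,   with   (Gamma_p)_{ij} = gamma(|i - j|),
                       (r_p)_i = gamma(i),   i,j = 1..p.
Substitute the sample gammas (Toeplitz matrix and right-hand side of size 1):
  Gamma_p = [[1.3211]]
  r_p     = [0.6513]
With p = 1 this is the single equation gamma(0) phi_1 = gamma(1):
  phi_hat_1 = gamma(1) / gamma(0) = 0.6513 / 1.3211 = 0.4930.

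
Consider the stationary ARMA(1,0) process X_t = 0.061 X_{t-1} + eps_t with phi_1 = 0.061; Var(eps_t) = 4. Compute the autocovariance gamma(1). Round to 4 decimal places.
\gamma(1) = 0.2449

Multiply the model equation by X_{t-k} and take expectations. With theta_0 = psi_0 = 1 and psi_j the MA(infinity) weights, this gives
  gamma(k) - sum_i phi_i gamma(k-i) = c_k,
  c_k = sigma^2 * sum_{j=k..q} theta_j psi_{j-k}   (c_k = 0 for k > q),
using gamma(-m) = gamma(m).
Pure AR (q = 0): c_0 = sigma^2 = 4, c_k = 0 for k >= 1.
Equations for k = 0 and k = 1 (AR order 1):
  gamma(0) = phi_1 gamma(1) + c_0
  gamma(1) = phi_1 gamma(0) + c_1
Substituting the second into the first: gamma(0) (1 - phi_1^2) = c_0 + phi_1 c_1, so
  gamma(0) = c_0 / (1 - phi_1^2) = 4 / (1 - (0.061)^2) = 4 / 0.996279 = 4.01494.
  gamma(1) = phi_1 gamma(0) = (0.061)(4.01494) = 0.244911.
Therefore gamma(1) = 0.2449 (to 4 decimal places).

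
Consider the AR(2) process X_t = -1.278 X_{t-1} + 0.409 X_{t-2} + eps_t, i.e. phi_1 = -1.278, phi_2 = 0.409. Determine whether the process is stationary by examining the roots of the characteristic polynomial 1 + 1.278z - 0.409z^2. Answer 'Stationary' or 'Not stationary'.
\text{Not stationary}

The AR(p) characteristic polynomial is P(z) = 1 + 1.278z - 0.409z^2.
Stationarity requires all roots to lie outside the unit circle, i.e. |z| > 1 for every root.
Set 1 + (1.278) z + (-0.409) z^2 = 0, i.e. a z^2 + b z + c = 0 with a = -0.409, b = 1.278, c = 1.
Discriminant D = b^2 - 4ac = (1.278)^2 - 4*(-0.409)*1 = 1.633284 - (-1.636) = 3.269284.
D >= 0, so the roots are real: z = (-b +/- sqrt(D)) / (2a) = (-1.278 +/- 1.808116) / (-0.818).
  z_1 = (-1.278 + 1.808116) / (-0.818) = -0.6481,   |z_1| = 0.6481.
  z_2 = (-1.278 - 1.808116) / (-0.818) = 3.7728,   |z_2| = 3.7728.
Moduli of all roots: 0.6481, 3.7728.
All moduli strictly greater than 1? No.
Verdict: Not stationary.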